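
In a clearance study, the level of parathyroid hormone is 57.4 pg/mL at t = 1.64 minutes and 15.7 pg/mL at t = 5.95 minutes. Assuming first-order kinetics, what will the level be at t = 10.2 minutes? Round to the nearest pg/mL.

4 pg/mL

Over Δt = 5.95 − 1.64 = 4.31 minutes, the level fell by a factor of 57.4/15.7 ≈ 3.6561.
n = log₂(3.6561) ≈ 1.8703 half-lives, so t½ = 4.31/1.8703 ≈ 2.3045 minutes.
From t = 5.95 to t = 10.2: 15.7 × (1/2)^((10.2−5.95)/2.3045) ≈ 4.3725 pg/mL.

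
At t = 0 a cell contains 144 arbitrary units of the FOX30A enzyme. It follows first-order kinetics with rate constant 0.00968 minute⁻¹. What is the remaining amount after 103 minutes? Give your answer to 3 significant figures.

53.1 arbitrary units

t½ = ln 2 / k = 0.69315 / 0.00968 ≈ 71.606 minutes.
Number of half-lives: n = 103/71.606 ≈ 1.4384.
Remaining = 144 × (1/2)^1.4384 = 144 × 0.36897 ≈ 53.132 arbitrary units.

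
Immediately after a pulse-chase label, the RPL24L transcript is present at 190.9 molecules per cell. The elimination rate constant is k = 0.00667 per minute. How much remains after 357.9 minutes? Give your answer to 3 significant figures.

t½ = ln 2 / k = 0.69315 / 0.00667 ≈ 103.92 minutes.
Number of half-lives: n = 357.9/103.92 ≈ 3.444.
Remaining = 190.9 × (1/2)^3.444 = 190.9 × 0.091887 ≈ 17.541 molecules per cell.

17.5 molecules per cell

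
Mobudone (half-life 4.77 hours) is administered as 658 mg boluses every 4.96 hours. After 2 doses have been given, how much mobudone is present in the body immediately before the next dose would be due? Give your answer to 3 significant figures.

476 mg

The 2 doses were given 9.92, 4.96 hours ago.
Total = 658·(1/2)^(9.92/4.77) + 658·(1/2)^(4.96/4.77)
      = 155.66 + 320.04 ≈ 475.7 mg.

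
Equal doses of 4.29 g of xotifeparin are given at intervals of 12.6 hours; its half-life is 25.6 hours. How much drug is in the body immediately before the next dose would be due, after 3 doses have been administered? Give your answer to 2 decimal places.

6.76 g

The 3 doses were given 37.8, 25.2, 12.6 hours ago.
Total = 4.29·(1/2)^(37.8/25.6) + 4.29·(1/2)^(25.2/25.6) + 4.29·(1/2)^(12.6/25.6)
      = 1.5416 + 2.1684 + 3.05 ≈ 6.7599 g.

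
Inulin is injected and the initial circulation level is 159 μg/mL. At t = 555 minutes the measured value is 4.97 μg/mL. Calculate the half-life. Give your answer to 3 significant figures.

A/A₀ = 4.97/159 ≈ 0.031258.
n = log₂(31.992) ≈ 4.9996 half-lives elapsed in 555 minutes.
t½ = 555/4.9996 ≈ 111.01 minutes.

111 minutes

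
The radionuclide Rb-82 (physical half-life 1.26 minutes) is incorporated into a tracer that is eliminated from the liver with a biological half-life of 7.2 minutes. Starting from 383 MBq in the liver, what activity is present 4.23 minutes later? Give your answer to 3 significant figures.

1/t_eff = 1/t_phys + 1/t_biol = 1/1.26 + 1/7.2 = 0.93254 per minute.
t_eff = 1.26 × 7.2 / (1.26 + 7.2) ≈ 1.0723 minutes.
Remaining = 383 × (1/2)^(4.23/1.0723) = 383 × (1/2)^3.9446 ≈ 24.874 MBq.

24.9 MBq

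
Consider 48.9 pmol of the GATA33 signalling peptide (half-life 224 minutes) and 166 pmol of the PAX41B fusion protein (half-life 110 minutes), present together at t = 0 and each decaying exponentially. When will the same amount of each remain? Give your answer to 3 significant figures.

381 minutes

Set 48.9·(1/2)^(t/224) = 166·(1/2)^(t/110).
Taking log₂: log₂(48.9/166) = t·(1/224 − 1/110).
log₂(0.29458) = -1.7633; 1/224 − 1/110 = -0.0046266.
t = -1.7633 / -0.0046266 ≈ 381.12 minutes.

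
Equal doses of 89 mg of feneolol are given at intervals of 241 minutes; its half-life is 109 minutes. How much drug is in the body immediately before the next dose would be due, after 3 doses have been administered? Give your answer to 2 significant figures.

The 3 doses were given 723, 482, 241 minutes ago.
Total = 89·(1/2)^(723/109) + 89·(1/2)^(482/109) + 89·(1/2)^(241/109)
      = 0.89671 + 4.1517 + 19.223 ≈ 24.271 mg.

24 mg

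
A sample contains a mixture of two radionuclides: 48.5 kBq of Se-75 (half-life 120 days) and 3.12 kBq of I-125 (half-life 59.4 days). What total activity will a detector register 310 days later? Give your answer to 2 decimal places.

Se-75: 48.5 × (1/2)^(310/120) = 48.5 × (1/2)^2.5833 ≈ 8.0925 kBq.
I-125: 3.12 × (1/2)^(310/59.4) = 3.12 × (1/2)^5.2189 ≈ 0.083777 kBq.
Total = 8.0925 + 0.083777 ≈ 8.1762 kBq.

8.18 kBq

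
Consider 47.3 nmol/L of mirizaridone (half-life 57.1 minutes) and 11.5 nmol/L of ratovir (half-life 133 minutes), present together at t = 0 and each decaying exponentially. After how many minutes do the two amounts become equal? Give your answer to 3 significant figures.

204 minutes

Set 47.3·(1/2)^(t/57.1) = 11.5·(1/2)^(t/133).
Taking log₂: log₂(47.3/11.5) = t·(1/57.1 − 1/133).
log₂(4.113) = 2.0402; 1/57.1 − 1/133 = 0.0099943.
t = 2.0402 / 0.0099943 ≈ 204.14 minutes.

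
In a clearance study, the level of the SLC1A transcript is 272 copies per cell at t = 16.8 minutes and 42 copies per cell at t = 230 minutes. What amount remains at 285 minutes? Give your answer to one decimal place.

Over Δt = 230 − 16.8 = 213.2 minutes, the level fell by a factor of 272/42 ≈ 6.4762.
n = log₂(6.4762) ≈ 2.6951 half-lives, so t½ = 213.2/2.6951 ≈ 79.105 minutes.
From t = 230 to t = 285: 42 × (1/2)^((285−230)/79.105) ≈ 25.939 copies per cell.

25.9 copies per cell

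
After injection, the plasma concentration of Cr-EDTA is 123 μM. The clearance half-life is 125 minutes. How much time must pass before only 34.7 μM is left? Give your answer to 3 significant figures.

Fraction remaining = 34.7/123 ≈ 0.28211.
n = log₂(123/34.7) = ln(3.5447)/ln 2 ≈ 1.8257 half-lives.
t = n × t½ = 1.8257 × 125 ≈ 228.21 minutes.

228 minutes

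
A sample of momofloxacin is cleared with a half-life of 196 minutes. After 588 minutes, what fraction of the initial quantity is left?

n = 588/196 ≈ 3 half-lives.
Fraction remaining = (1/2)^3 ≈ 0.125.

0.125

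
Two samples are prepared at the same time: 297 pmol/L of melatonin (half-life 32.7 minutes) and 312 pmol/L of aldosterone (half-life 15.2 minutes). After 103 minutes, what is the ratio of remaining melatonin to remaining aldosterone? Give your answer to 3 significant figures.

melatonin: 297 × (1/2)^(103/32.7) = 297 × (1/2)^3.1498 ≈ 33.462 pmol/L.
aldosterone: 312 × (1/2)^(103/15.2) = 312 × (1/2)^6.7763 ≈ 2.8463 pmol/L.
Ratio ≈ 33.462 / 2.8463 ≈ 11.756.

11.8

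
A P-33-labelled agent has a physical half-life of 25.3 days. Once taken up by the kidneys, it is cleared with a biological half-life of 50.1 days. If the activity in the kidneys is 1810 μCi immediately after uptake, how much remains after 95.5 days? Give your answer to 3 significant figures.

1/t_eff = 1/t_phys + 1/t_biol = 1/25.3 + 1/50.1 = 0.059486 per day.
t_eff = 25.3 × 50.1 / (25.3 + 50.1) ≈ 16.811 days.
Remaining = 1810 × (1/2)^(95.5/16.811) = 1810 × (1/2)^5.6809 ≈ 35.283 μCi.

35.3 μCi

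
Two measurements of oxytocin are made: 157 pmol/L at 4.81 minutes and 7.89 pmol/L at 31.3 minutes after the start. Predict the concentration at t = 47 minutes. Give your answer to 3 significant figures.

Over Δt = 31.3 − 4.81 = 26.49 minutes, the level fell by a factor of 157/7.89 ≈ 19.899.
n = log₂(19.899) ≈ 4.3146 half-lives, so t½ = 26.49/4.3146 ≈ 6.1396 minutes.
From t = 31.3 to t = 47: 7.89 × (1/2)^((47−31.3)/6.1396) ≈ 1.3406 pmol/L.

1.34 pmol/L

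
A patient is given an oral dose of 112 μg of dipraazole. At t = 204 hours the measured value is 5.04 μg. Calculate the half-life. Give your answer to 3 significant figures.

45.6 hours

A/A₀ = 5.04/112 ≈ 0.045.
n = log₂(22.222) ≈ 4.4739 half-lives elapsed in 204 hours.
t½ = 204/4.4739 ≈ 45.597 hours.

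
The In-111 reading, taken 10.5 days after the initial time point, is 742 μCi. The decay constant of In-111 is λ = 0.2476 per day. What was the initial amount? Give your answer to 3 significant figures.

9990 μCi

t½ = ln 2 / λ = 0.69315 / 0.2476 ≈ 2.7995 days.
Number of half-lives elapsed: n = 10.5/2.7995 ≈ 3.7507.
A₀ = A × 2^n = 742 × 2^3.7507 = 742 × 13.461 ≈ 9988.1 μCi.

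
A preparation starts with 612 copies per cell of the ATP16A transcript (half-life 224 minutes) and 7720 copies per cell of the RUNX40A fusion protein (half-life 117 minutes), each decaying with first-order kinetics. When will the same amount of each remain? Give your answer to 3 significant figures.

Set 612·(1/2)^(t/224) = 7720·(1/2)^(t/117).
Taking log₂: log₂(612/7720) = t·(1/224 − 1/117).
log₂(0.079275) = -3.657; 1/224 − 1/117 = -0.0040827.
t = -3.657 / -0.0040827 ≈ 895.73 minutes.

896 minutes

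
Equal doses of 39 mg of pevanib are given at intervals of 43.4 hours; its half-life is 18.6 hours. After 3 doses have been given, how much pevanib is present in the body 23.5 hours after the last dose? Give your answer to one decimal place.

20.1 mg

The 3 doses were given 110.3, 66.9, 23.5 hours ago.
Total = 39·(1/2)^(110.3/18.6) + 39·(1/2)^(66.9/18.6) + 39·(1/2)^(23.5/18.6)
      = 0.63962 + 3.2235 + 16.245 ≈ 20.109 mg.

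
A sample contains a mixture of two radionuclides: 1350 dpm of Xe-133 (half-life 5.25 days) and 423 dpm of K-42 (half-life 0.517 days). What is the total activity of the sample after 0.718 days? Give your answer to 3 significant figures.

1390 dpm

Xe-133: 1350 × (1/2)^(0.718/5.25) = 1350 × (1/2)^0.13676 ≈ 1227.9 dpm.
K-42: 423 × (1/2)^(0.718/0.517) = 423 × (1/2)^1.3888 ≈ 161.54 dpm.
Total = 1227.9 + 161.54 ≈ 1389.4 dpm.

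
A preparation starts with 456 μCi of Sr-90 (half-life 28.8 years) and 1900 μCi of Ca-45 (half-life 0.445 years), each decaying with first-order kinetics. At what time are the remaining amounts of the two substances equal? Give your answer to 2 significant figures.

Set 456·(1/2)^(t/28.8) = 1900·(1/2)^(t/0.445).
Taking log₂: log₂(456/1900) = t·(1/28.8 − 1/0.445).
log₂(0.24) = -2.0589; 1/28.8 − 1/0.445 = -2.2125.
t = -2.0589 / -2.2125 ≈ 0.93059 years.

0.93 years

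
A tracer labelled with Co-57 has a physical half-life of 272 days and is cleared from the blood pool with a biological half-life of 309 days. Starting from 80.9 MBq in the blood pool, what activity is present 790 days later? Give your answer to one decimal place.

1.8 MBq

1/t_eff = 1/t_phys + 1/t_biol = 1/272 + 1/309 = 0.0069127 per day.
t_eff = 272 × 309 / (272 + 309) ≈ 144.66 days.
Remaining = 80.9 × (1/2)^(790/144.66) = 80.9 × (1/2)^5.461 ≈ 1.8366 MBq.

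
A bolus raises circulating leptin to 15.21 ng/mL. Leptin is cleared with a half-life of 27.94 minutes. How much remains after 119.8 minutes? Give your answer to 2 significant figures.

Number of half-lives: n = 119.8/27.94 ≈ 4.2878.
Remaining = 15.21 × (1/2)^4.2878 = 15.21 × 0.051198 ≈ 0.77873 ng/mL.

0.78 ng/mL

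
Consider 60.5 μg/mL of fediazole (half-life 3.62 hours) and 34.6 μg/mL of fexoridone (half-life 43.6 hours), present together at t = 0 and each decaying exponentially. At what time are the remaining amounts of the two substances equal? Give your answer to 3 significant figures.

Set 60.5·(1/2)^(t/3.62) = 34.6·(1/2)^(t/43.6).
Taking log₂: log₂(60.5/34.6) = t·(1/3.62 − 1/43.6).
log₂(1.7486) = 0.80616; 1/3.62 − 1/43.6 = 0.25331.
t = 0.80616 / 0.25331 ≈ 3.1825 hours.

3.18 hours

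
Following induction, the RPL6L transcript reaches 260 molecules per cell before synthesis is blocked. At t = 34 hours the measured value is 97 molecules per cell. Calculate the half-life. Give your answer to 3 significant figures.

23.9 hours

A/A₀ = 97/260 ≈ 0.37308.
n = log₂(2.6804) ≈ 1.4225 half-lives elapsed in 34 hours.
t½ = 34/1.4225 ≈ 23.902 hours.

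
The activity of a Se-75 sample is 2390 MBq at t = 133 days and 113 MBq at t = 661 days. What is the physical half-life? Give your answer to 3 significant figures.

120 days

Over Δt = 661 − 133 = 528 days, the level fell by a factor of 2390/113 ≈ 21.15.
n = log₂(21.15) ≈ 4.4026 half-lives, so t½ = 528/4.4026 ≈ 119.93 days.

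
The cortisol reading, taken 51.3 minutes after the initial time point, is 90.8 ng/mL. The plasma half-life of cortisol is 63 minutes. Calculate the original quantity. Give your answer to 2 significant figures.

160 ng/mL

Number of half-lives elapsed: n = 51.3/63 ≈ 0.81429.
A₀ = A × 2^n = 90.8 × 2^0.81429 = 90.8 × 1.7584 ≈ 159.67 ng/mL.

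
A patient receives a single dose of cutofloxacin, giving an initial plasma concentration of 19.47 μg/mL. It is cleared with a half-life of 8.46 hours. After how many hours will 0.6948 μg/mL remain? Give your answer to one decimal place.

40.7 hours

Fraction remaining = 0.6948/19.47 ≈ 0.035686.
n = log₂(19.47/0.6948) = ln(28.022)/ln 2 ≈ 4.8085 half-lives.
t = n × t½ = 4.8085 × 8.46 ≈ 40.68 hours.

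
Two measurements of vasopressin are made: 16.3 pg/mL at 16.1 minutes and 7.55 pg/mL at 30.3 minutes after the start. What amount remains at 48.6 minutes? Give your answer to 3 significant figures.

2.80 pg/mL

Over Δt = 30.3 − 16.1 = 14.2 minutes, the level fell by a factor of 16.3/7.55 ≈ 2.1589.
n = log₂(2.1589) ≈ 1.1103 half-lives, so t½ = 14.2/1.1103 ≈ 12.789 minutes.
From t = 30.3 to t = 48.6: 7.55 × (1/2)^((48.6−30.3)/12.789) ≈ 2.8003 pg/mL.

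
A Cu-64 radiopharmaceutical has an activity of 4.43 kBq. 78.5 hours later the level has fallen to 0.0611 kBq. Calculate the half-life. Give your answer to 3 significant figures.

A/A₀ = 0.0611/4.43 ≈ 0.013792.
n = log₂(72.504) ≈ 6.18 half-lives elapsed in 78.5 hours.
t½ = 78.5/6.18 ≈ 12.702 hours.

12.7 hours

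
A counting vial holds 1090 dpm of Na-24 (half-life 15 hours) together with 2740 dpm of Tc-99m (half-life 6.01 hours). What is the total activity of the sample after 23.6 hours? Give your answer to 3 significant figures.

Na-24: 1090 × (1/2)^(23.6/15) = 1090 × (1/2)^1.5733 ≈ 366.27 dpm.
Tc-99m: 2740 × (1/2)^(23.6/6.01) = 2740 × (1/2)^3.9268 ≈ 180.16 dpm.
Total = 366.27 + 180.16 ≈ 546.44 dpm.

546 dpm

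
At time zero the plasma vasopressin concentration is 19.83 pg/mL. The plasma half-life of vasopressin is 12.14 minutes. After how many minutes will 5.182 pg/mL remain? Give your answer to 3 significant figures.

23.5 minutes

Fraction remaining = 5.182/19.83 ≈ 0.26132.
n = log₂(19.83/5.182) = ln(3.8267)/ln 2 ≈ 1.9361 half-lives.
t = n × t½ = 1.9361 × 12.14 ≈ 23.504 minutes.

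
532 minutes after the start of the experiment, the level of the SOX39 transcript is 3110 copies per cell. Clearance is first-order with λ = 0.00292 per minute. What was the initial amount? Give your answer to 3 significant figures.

14700 copies per cell

t½ = ln 2 / λ = 0.69315 / 0.00292 ≈ 237.38 minutes.
Number of half-lives elapsed: n = 532/237.38 ≈ 2.2411.
A₀ = A × 2^n = 3110 × 2^2.2411 = 3110 × 4.7277 ≈ 14703 copies per cell.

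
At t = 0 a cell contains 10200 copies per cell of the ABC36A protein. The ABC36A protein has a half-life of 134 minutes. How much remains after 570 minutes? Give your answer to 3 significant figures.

535 copies per cell

Number of half-lives: n = 570/134 ≈ 4.2537.
Remaining = 10200 × (1/2)^4.2537 = 10200 × 0.05242 ≈ 534.69 copies per cell.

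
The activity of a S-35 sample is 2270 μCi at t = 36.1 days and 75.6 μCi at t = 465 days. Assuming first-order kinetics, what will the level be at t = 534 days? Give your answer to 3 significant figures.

Over Δt = 465 − 36.1 = 428.9 days, the level fell by a factor of 2270/75.6 ≈ 30.026.
n = log₂(30.026) ≈ 4.9082 half-lives, so t½ = 428.9/4.9082 ≈ 87.385 days.
From t = 465 to t = 534: 75.6 × (1/2)^((534−465)/87.385) ≈ 43.735 μCi.

43.7 μCi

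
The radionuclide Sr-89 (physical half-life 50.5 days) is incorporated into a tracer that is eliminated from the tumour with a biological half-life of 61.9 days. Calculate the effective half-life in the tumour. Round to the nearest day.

1/t_eff = 1/t_phys + 1/t_biol = 1/50.5 + 1/61.9 = 0.035957 per day.
t_eff = 50.5 × 61.9 / (50.5 + 61.9) ≈ 27.811 days.

28 days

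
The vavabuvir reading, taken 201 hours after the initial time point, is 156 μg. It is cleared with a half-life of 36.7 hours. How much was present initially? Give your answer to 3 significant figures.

6950 μg

Number of half-lives elapsed: n = 201/36.7 ≈ 5.4768.
A₀ = A × 2^n = 156 × 2^5.4768 = 156 × 44.534 ≈ 6947.3 μg.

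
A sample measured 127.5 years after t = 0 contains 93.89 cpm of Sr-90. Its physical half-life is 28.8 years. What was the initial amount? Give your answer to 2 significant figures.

2000 cpm

Number of half-lives elapsed: n = 127.5/28.8 ≈ 4.4271.
A₀ = A × 2^n = 93.89 × 2^4.4271 = 93.89 × 21.512 ≈ 2019.8 cpm.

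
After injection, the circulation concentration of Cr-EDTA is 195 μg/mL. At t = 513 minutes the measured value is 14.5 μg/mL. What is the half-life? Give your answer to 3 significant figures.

137 minutes

A/A₀ = 14.5/195 ≈ 0.074359.
n = log₂(13.448) ≈ 3.7493 half-lives elapsed in 513 minutes.
t½ = 513/3.7493 ≈ 136.82 minutes.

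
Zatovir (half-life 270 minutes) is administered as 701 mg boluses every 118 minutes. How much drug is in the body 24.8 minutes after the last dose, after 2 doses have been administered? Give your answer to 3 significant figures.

1140 mg

The 2 doses were given 142.8, 24.8 minutes ago.
Total = 701·(1/2)^(142.8/270) + 701·(1/2)^(24.8/270)
      = 485.85 + 657.76 ≈ 1143.6 mg.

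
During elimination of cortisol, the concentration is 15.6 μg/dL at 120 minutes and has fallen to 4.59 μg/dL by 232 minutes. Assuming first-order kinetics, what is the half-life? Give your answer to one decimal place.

63.5 minutes

Over Δt = 232 − 120 = 112 minutes, the level fell by a factor of 15.6/4.59 ≈ 3.3987.
n = log₂(3.3987) ≈ 1.765 half-lives, so t½ = 112/1.765 ≈ 63.457 minutes.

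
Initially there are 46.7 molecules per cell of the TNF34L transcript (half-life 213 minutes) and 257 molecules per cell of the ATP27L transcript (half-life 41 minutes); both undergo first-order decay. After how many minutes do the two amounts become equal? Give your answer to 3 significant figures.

Set 46.7·(1/2)^(t/213) = 257·(1/2)^(t/41).
Taking log₂: log₂(46.7/257) = t·(1/213 − 1/41).
log₂(0.18171) = -2.4603; 1/213 − 1/41 = -0.019695.
t = -2.4603 / -0.019695 ≈ 124.92 minutes.

125 minutes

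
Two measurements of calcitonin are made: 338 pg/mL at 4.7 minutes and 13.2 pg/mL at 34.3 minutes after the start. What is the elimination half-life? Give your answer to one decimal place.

Over Δt = 34.3 − 4.7 = 29.6 minutes, the level fell by a factor of 338/13.2 ≈ 25.606.
n = log₂(25.606) ≈ 4.6784 half-lives, so t½ = 29.6/4.6784 ≈ 6.3269 minutes.

6.3 minutes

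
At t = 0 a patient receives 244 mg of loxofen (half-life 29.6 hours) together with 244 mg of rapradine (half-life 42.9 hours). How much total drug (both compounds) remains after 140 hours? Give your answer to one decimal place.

loxofen: 244 × (1/2)^(140/29.6) = 244 × (1/2)^4.7297 ≈ 9.196 mg.
rapradine: 244 × (1/2)^(140/42.9) = 244 × (1/2)^3.2634 ≈ 25.41 mg.
Total = 9.196 + 25.41 ≈ 34.606 mg.

34.6 mg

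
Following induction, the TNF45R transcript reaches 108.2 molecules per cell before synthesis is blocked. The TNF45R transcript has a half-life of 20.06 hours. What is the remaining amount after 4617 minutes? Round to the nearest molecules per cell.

8 molecules per cell

Convert the elapsed time: 4617 minutes = 76.95 hours.
Number of half-lives: n = 76.95/20.06 ≈ 3.836.
Remaining = 108.2 × (1/2)^3.836 = 108.2 × 0.070025 ≈ 7.5767 molecules per cell.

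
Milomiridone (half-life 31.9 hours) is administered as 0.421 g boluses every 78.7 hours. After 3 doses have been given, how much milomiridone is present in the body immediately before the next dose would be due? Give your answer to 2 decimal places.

The 3 doses were given 236.1, 157.4, 78.7 hours ago.
Total = 0.421·(1/2)^(236.1/31.9) + 0.421·(1/2)^(157.4/31.9) + 0.421·(1/2)^(78.7/31.9)
      = 0.0024905 + 0.01377 + 0.07614 ≈ 0.092401 g.

0.09 g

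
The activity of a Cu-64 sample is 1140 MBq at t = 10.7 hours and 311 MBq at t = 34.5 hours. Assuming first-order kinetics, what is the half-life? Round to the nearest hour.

Over Δt = 34.5 − 10.7 = 23.8 hours, the level fell by a factor of 1140/311 ≈ 3.6656.
n = log₂(3.6656) ≈ 1.874 half-lives, so t½ = 23.8/1.874 ≈ 12.7 hours.

13 hours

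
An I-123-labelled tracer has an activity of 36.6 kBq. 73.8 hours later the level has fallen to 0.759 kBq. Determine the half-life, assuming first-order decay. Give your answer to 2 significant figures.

A/A₀ = 0.759/36.6 ≈ 0.020738.
n = log₂(48.221) ≈ 5.5916 half-lives elapsed in 73.8 hours.
t½ = 73.8/5.5916 ≈ 13.198 hours.

13 hours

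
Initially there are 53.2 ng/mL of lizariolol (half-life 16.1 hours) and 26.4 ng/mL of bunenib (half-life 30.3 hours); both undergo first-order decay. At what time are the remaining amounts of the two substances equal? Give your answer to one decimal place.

Set 53.2·(1/2)^(t/16.1) = 26.4·(1/2)^(t/30.3).
Taking log₂: log₂(53.2/26.4) = t·(1/16.1 − 1/30.3).
log₂(2.0152) = 1.0109; 1/16.1 − 1/30.3 = 0.029109.
t = 1.0109 / 0.029109 ≈ 34.728 hours.

34.7 hours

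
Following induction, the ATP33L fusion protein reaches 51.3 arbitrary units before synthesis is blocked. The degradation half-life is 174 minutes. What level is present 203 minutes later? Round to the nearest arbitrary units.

23 arbitrary units

Number of half-lives: n = 203/174 ≈ 1.1667.
Remaining = 51.3 × (1/2)^1.1667 = 51.3 × 0.44545 ≈ 22.852 arbitrary units.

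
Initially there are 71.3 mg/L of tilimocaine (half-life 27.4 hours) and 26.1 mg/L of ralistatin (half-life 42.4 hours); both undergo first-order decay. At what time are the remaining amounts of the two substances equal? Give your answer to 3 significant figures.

Set 71.3·(1/2)^(t/27.4) = 26.1·(1/2)^(t/42.4).
Taking log₂: log₂(71.3/26.1) = t·(1/27.4 − 1/42.4).
log₂(2.7318) = 1.4499; 1/27.4 − 1/42.4 = 0.012911.
t = 1.4499 / 0.012911 ≈ 112.29 hours.

112 hours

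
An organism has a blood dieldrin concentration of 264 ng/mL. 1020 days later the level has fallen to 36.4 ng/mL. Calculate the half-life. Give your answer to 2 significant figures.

360 days

A/A₀ = 36.4/264 ≈ 0.13788.
n = log₂(7.2527) ≈ 2.8585 half-lives elapsed in 1020 days.
t½ = 1020/2.8585 ≈ 356.83 days.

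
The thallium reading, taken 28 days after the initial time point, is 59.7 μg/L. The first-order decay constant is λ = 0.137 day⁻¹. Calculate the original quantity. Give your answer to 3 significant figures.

2770 μg/L

t½ = ln 2 / λ = 0.69315 / 0.137 ≈ 5.0595 days.
Number of half-lives elapsed: n = 28/5.0595 ≈ 5.5342.
A₀ = A × 2^n = 59.7 × 2^5.5342 = 59.7 × 46.34 ≈ 2766.5 μg/L.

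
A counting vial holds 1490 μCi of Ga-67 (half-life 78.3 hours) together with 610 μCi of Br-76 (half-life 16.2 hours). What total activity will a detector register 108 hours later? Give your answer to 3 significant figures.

Ga-67: 1490 × (1/2)^(108/78.3) = 1490 × (1/2)^1.3793 ≈ 572.76 μCi.
Br-76: 610 × (1/2)^(108/16.2) = 610 × (1/2)^6.6667 ≈ 6.0043 μCi.
Total = 572.76 + 6.0043 ≈ 578.76 μCi.

579 μCi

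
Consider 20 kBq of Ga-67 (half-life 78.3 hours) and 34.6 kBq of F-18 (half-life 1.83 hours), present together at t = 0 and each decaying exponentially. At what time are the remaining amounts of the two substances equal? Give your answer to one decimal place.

Set 20·(1/2)^(t/78.3) = 34.6·(1/2)^(t/1.83).
Taking log₂: log₂(20/34.6) = t·(1/78.3 − 1/1.83).
log₂(0.57803) = -0.79077; 1/78.3 − 1/1.83 = -0.53368.
t = -0.79077 / -0.53368 ≈ 1.4817 hours.

1.5 hours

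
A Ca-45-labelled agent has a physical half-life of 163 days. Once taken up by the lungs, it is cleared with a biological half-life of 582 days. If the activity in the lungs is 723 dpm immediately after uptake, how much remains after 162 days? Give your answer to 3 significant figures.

299 dpm

1/t_eff = 1/t_phys + 1/t_biol = 1/163 + 1/582 = 0.0078532 per day.
t_eff = 163 × 582 / (163 + 582) ≈ 127.34 days.
Remaining = 723 × (1/2)^(162/127.34) = 723 × (1/2)^1.2722 ≈ 299.34 dpm.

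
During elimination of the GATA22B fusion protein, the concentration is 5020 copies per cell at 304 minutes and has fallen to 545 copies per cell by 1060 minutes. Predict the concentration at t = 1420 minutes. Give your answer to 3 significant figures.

189 copies per cell

Over Δt = 1060 − 304 = 756 minutes, the level fell by a factor of 5020/545 ≈ 9.211.
n = log₂(9.211) ≈ 3.2034 half-lives, so t½ = 756/3.2034 ≈ 236 minutes.
From t = 1060 to t = 1420: 545 × (1/2)^((1420−1060)/236) ≈ 189.32 copies per cell.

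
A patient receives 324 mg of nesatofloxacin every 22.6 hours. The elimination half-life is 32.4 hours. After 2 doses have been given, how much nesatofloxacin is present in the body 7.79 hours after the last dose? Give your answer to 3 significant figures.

The 2 doses were given 30.39, 7.79 hours ago.
Total = 324·(1/2)^(30.39/32.4) + 324·(1/2)^(7.79/32.4)
      = 169.12 + 274.26 ≈ 443.38 mg.

443 mg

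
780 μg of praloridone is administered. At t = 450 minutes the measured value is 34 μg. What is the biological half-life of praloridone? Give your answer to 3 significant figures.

A/A₀ = 34/780 ≈ 0.04359.
n = log₂(22.941) ≈ 4.5199 half-lives elapsed in 450 minutes.
t½ = 450/4.5199 ≈ 99.56 minutes.

99.6 minutes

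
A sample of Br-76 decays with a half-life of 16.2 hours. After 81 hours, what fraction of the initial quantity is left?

0.03125

n = 81/16.2 ≈ 5 half-lives.
Fraction remaining = (1/2)^5 ≈ 0.03125.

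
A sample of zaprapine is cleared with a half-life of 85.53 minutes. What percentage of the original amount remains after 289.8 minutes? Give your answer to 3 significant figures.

9.55%

n = 289.8/85.53 ≈ 3.3883 half-lives.
Fraction remaining = (1/2)^3.3883 ≈ 0.095505, i.e. 9.5505%.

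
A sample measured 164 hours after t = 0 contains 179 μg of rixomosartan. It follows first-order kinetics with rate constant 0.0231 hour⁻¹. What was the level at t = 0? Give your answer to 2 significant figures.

7900 μg

t½ = ln 2 / k = 0.69315 / 0.0231 ≈ 30.006 hours.
Number of half-lives elapsed: n = 164/30.006 ≈ 5.4655.
A₀ = A × 2^n = 179 × 2^5.4655 = 179 × 44.186 ≈ 7909.2 μg.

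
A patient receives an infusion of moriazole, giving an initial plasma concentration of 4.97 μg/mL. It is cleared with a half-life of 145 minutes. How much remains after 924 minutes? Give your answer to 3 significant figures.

0.0600 μg/mL

Number of half-lives: n = 924/145 ≈ 6.3724.
Remaining = 4.97 × (1/2)^6.3724 = 4.97 × 0.01207 ≈ 0.059989 μg/mL.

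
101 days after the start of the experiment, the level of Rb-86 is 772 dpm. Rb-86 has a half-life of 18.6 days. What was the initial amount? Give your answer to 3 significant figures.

33300 dpm

Number of half-lives elapsed: n = 101/18.6 ≈ 5.4301.
A₀ = A × 2^n = 772 × 2^5.4301 = 772 × 43.115 ≈ 33285 dpm.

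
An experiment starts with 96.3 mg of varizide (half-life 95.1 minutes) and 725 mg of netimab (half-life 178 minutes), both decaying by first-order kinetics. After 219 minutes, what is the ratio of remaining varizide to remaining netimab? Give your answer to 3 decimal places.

varizide: 96.3 × (1/2)^(219/95.1) = 96.3 × (1/2)^2.3028 ≈ 19.517 mg.
netimab: 725 × (1/2)^(219/178) = 725 × (1/2)^1.2303 ≈ 309.01 mg.
Ratio ≈ 19.517 / 309.01 ≈ 0.063159.

0.063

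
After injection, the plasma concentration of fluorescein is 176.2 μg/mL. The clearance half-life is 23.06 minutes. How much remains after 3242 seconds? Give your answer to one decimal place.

34.7 μg/mL

Convert the elapsed time: 3242 seconds = 54.0333 minutes.
Number of half-lives: n = 54.0333/23.06 ≈ 2.3432.
Remaining = 176.2 × (1/2)^2.3432 = 176.2 × 0.19708 ≈ 34.725 μg/mL.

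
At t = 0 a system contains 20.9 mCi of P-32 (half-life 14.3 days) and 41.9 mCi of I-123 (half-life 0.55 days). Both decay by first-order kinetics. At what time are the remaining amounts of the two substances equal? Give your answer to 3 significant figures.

Set 20.9·(1/2)^(t/14.3) = 41.9·(1/2)^(t/0.55).
Taking log₂: log₂(20.9/41.9) = t·(1/14.3 − 1/0.55).
log₂(0.49881) = -1.0034; 1/14.3 − 1/0.55 = -1.7483.
t = -1.0034 / -1.7483 ≈ 0.57397 days.

0.574 days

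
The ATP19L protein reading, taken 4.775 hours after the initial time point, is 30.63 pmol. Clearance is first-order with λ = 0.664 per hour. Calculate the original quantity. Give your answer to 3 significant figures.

730 pmol

t½ = ln 2 / λ = 0.69315 / 0.664 ≈ 1.0439 hours.
Number of half-lives elapsed: n = 4.775/1.0439 ≈ 4.5742.
A₀ = A × 2^n = 30.63 × 2^4.5742 = 30.63 × 23.822 ≈ 729.66 pmol.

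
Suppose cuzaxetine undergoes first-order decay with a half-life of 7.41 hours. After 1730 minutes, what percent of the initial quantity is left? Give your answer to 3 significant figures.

6.74%

1730 minutes = 28.8333 hours.
n = 28.8333/7.41 ≈ 3.8911 half-lives.
Fraction remaining = (1/2)^3.8911 ≈ 0.067399, i.e. 6.7399%.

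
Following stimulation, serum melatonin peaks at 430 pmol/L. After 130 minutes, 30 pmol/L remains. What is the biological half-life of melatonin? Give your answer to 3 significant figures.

A/A₀ = 30/430 ≈ 0.069767.
n = log₂(14.333) ≈ 3.8413 half-lives elapsed in 130 minutes.
t½ = 130/3.8413 ≈ 33.843 minutes.

33.8 minutes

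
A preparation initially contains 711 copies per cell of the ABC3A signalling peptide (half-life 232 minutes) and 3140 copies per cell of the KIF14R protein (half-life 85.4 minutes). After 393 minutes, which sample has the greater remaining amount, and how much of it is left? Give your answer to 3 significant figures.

ABC3A signalling peptide, 220 copies per cell

ABC3A signalling peptide: 711 × (1/2)^1.694 ≈ 219.75 copies per cell.
KIF14R protein: 3140 × (1/2)^4.6019 ≈ 129.31 copies per cell.
ABC3A signalling peptide has more remaining, at ≈ 219.75 copies per cell.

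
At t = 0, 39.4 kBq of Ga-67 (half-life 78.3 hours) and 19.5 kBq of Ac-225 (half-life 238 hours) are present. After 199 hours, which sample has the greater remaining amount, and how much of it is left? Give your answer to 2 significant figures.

Ga-67: 39.4 × (1/2)^2.5415 ≈ 6.7675 kBq.
Ac-225: 19.5 × (1/2)^0.83613 ≈ 10.923 kBq.
Ac-225 has more remaining, at ≈ 10.923 kBq.

Ac-225, 11 kBq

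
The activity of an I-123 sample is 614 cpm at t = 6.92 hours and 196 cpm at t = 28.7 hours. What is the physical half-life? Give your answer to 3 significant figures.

Over Δt = 28.7 − 6.92 = 21.78 hours, the level fell by a factor of 614/196 ≈ 3.1327.
n = log₂(3.1327) ≈ 1.6474 half-lives, so t½ = 21.78/1.6474 ≈ 13.221 hours.

13.2 hours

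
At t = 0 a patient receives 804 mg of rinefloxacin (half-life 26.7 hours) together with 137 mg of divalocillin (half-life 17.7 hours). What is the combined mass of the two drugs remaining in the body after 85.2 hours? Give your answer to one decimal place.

rinefloxacin: 804 × (1/2)^(85.2/26.7) = 804 × (1/2)^3.191 ≈ 88.037 mg.
divalocillin: 137 × (1/2)^(85.2/17.7) = 137 × (1/2)^4.8136 ≈ 4.8719 mg.
Total = 88.037 + 4.8719 ≈ 92.909 mg.

92.9 mg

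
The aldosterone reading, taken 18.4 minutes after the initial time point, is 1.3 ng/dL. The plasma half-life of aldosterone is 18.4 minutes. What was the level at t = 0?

2.6 ng/dL

Number of half-lives elapsed: n = 18.4/18.4 ≈ 1.
A₀ = A × 2^n = 1.3 × 2^1 = 1.3 × 2 ≈ 2.6 ng/dL.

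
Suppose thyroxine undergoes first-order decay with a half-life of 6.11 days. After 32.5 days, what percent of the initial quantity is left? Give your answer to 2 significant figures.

2.5%

n = 32.5/6.11 ≈ 5.3191 half-lives.
Fraction remaining = (1/2)^5.3191 ≈ 0.025048, i.e. 2.5048%.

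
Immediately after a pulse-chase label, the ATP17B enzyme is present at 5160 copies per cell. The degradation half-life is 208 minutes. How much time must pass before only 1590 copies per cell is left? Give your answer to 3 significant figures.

Fraction remaining = 1590/5160 ≈ 0.30814.
n = log₂(5160/1590) = ln(3.2453)/ln 2 ≈ 1.6983 half-lives.
t = n × t½ = 1.6983 × 208 ≈ 353.26 minutes.

353 minutes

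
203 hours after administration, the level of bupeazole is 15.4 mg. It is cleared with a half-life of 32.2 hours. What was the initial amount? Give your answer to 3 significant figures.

1220 mg

Number of half-lives elapsed: n = 203/32.2 ≈ 6.3043.
A₀ = A × 2^n = 15.4 × 2^6.3043 = 15.4 × 79.031 ≈ 1217.1 mg.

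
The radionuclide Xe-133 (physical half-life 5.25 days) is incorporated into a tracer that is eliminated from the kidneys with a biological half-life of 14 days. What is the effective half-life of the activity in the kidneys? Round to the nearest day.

1/t_eff = 1/t_phys + 1/t_biol = 1/5.25 + 1/14 = 0.2619 per day.
t_eff = 5.25 × 14 / (5.25 + 14) ≈ 3.8182 days.

4 days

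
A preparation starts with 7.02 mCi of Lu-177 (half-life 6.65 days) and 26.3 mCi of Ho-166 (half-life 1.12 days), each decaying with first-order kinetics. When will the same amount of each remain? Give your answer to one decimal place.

Set 7.02·(1/2)^(t/6.65) = 26.3·(1/2)^(t/1.12).
Taking log₂: log₂(7.02/26.3) = t·(1/6.65 − 1/1.12).
log₂(0.26692) = -1.9055; 1/6.65 − 1/1.12 = -0.74248.
t = -1.9055 / -0.74248 ≈ 2.5664 days.

2.6 days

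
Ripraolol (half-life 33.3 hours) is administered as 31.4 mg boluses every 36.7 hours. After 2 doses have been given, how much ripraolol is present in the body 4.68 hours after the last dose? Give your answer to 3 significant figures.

41.8 mg

The 2 doses were given 41.38, 4.68 hours ago.
Total = 31.4·(1/2)^(41.38/33.3) + 31.4·(1/2)^(4.68/33.3)
      = 13.27 + 28.485 ≈ 41.755 mg.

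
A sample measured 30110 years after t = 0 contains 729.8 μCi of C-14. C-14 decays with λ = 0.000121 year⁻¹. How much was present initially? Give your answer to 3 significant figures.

t½ = ln 2 / λ = 0.69315 / 0.000121 ≈ 5728.5 years.
Number of half-lives elapsed: n = 30110/5728.5 ≈ 5.2562.
A₀ = A × 2^n = 729.8 × 2^5.2562 = 729.8 × 38.218 ≈ 27892 μCi.

27900 μCi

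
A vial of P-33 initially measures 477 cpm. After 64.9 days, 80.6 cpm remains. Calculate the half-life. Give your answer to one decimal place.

A/A₀ = 80.6/477 ≈ 0.16897.
n = log₂(5.9181) ≈ 2.5651 half-lives elapsed in 64.9 days.
t½ = 64.9/2.5651 ≈ 25.301 days.

25.3 days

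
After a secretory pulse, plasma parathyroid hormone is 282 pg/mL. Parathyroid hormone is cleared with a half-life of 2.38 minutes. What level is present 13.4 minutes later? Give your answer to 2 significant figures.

5.7 pg/mL

Number of half-lives: n = 13.4/2.38 ≈ 5.6303.
Remaining = 282 × (1/2)^5.6303 = 282 × 0.020189 ≈ 5.6934 pg/mL.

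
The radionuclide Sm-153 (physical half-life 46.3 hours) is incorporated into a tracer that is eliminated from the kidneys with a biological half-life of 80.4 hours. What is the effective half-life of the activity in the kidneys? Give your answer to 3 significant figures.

1/t_eff = 1/t_phys + 1/t_biol = 1/46.3 + 1/80.4 = 0.034036 per hour.
t_eff = 46.3 × 80.4 / (46.3 + 80.4) ≈ 29.381 hours.

29.4 hours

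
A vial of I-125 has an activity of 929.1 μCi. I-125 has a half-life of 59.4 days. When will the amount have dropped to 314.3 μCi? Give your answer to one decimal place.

Fraction remaining = 314.3/929.1 ≈ 0.33828.
n = log₂(929.1/314.3) = ln(2.9561)/ln 2 ≈ 1.5637 half-lives.
t = n × t½ = 1.5637 × 59.4 ≈ 92.883 days.

92.9 days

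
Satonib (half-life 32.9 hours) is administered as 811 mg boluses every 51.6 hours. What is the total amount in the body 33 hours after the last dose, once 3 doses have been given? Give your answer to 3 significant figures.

The 3 doses were given 136.2, 84.6, 33 hours ago.
Total = 811·(1/2)^(136.2/32.9) + 811·(1/2)^(84.6/32.9) + 811·(1/2)^(33/32.9)
      = 46.006 + 136.44 + 404.65 ≈ 587.09 mg.

587 mg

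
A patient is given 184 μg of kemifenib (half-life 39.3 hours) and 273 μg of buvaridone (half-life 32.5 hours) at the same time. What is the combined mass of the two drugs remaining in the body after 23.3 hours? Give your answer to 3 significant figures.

288 μg

kemifenib: 184 × (1/2)^(23.3/39.3) = 184 × (1/2)^0.59288 ≈ 122 μg.
buvaridone: 273 × (1/2)^(23.3/32.5) = 273 × (1/2)^0.71692 ≈ 166.09 μg.
Total = 122 + 166.09 ≈ 288.09 μg.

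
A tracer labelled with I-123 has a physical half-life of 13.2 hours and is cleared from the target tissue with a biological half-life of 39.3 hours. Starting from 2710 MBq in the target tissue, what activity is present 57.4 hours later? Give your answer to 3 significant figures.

1/t_eff = 1/t_phys + 1/t_biol = 1/13.2 + 1/39.3 = 0.1012 per hour.
t_eff = 13.2 × 39.3 / (13.2 + 39.3) ≈ 9.8811 hours.
Remaining = 2710 × (1/2)^(57.4/9.8811) = 2710 × (1/2)^5.809 ≈ 48.336 MBq.

48.3 MBq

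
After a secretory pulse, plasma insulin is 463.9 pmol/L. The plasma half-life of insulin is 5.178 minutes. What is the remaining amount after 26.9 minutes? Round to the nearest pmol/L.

13 pmol/L

Number of half-lives: n = 26.9/5.178 ≈ 5.1951.
Remaining = 463.9 × (1/2)^5.1951 = 463.9 × 0.027298 ≈ 12.664 pmol/L.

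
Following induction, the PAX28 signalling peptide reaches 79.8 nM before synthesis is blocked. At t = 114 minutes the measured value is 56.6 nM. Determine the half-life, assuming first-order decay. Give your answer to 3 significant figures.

A/A₀ = 56.6/79.8 ≈ 0.70927.
n = log₂(1.4099) ≈ 0.49559 half-lives elapsed in 114 minutes.
t½ = 114/0.49559 ≈ 230.03 minutes.

230 minutes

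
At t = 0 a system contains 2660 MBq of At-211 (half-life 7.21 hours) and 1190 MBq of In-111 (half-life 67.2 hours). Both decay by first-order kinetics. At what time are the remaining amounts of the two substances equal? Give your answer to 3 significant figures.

Set 2660·(1/2)^(t/7.21) = 1190·(1/2)^(t/67.2).
Taking log₂: log₂(2660/1190) = t·(1/7.21 − 1/67.2).
log₂(2.2353) = 1.1605; 1/7.21 − 1/67.2 = 0.12382.
t = 1.1605 / 0.12382 ≈ 9.3725 hours.

9.37 hours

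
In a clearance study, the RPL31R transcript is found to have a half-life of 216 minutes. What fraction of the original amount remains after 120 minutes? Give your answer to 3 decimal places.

n = 120/216 ≈ 0.55556 half-lives.
Fraction remaining = (1/2)^0.55556 ≈ 0.6804.

0.680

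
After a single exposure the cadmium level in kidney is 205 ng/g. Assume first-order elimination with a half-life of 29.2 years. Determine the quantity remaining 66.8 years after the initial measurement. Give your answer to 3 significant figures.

42.0 ng/g

Number of half-lives: n = 66.8/29.2 ≈ 2.2877.
Remaining = 205 × (1/2)^2.2877 = 205 × 0.20481 ≈ 41.985 ng/g.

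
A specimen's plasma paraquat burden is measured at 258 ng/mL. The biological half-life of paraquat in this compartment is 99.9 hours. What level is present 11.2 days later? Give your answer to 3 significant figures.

Convert the elapsed time: 11.2 days = 268.8 hours.
Number of half-lives: n = 268.8/99.9 ≈ 2.6907.
Remaining = 258 × (1/2)^2.6907 = 258 × 0.15489 ≈ 39.961 ng/mL.

40.0 ng/mL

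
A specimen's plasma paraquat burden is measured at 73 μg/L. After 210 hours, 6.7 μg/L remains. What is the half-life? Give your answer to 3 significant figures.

A/A₀ = 6.7/73 ≈ 0.091781.
n = log₂(10.896) ≈ 3.4457 half-lives elapsed in 210 hours.
t½ = 210/3.4457 ≈ 60.946 hours.

60.9 hours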